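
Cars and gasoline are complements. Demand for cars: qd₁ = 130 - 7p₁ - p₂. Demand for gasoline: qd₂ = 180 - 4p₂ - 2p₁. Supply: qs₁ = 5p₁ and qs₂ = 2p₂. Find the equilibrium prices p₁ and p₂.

Market 1: 130 - 7p₁ - p₂ = 5p₁ → 12p₁ + p₂ = 130.
Market 2: 6p₂ + 2p₁ = 180.
Eliminating p₂: 6×(1) − 1×(2) gives 70p₁ = 600, so p₁ = 60/7.
Back-substitute into (2): p₂ = (180 − 2×60/7) / 6 = 190/7.

p₁ = 60/7, p₂ = 190/7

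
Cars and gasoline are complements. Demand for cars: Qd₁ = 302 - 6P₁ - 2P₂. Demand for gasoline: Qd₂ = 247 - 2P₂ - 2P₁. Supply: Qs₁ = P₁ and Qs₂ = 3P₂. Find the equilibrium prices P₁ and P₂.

Market 1: 302 - 6P₁ - 2P₂ = P₁ → 7P₁ + 2P₂ = 302.
Market 2: 5P₂ + 2P₁ = 247.
Eliminating P₂: 5×(1) − 2×(2) gives 31P₁ = 1016, so P₁ = 1016/31.
Back-substitute into (2): P₂ = (247 − 2×1016/31) / 5 = 1125/31.

P₁ = 1016/31, P₂ = 1125/31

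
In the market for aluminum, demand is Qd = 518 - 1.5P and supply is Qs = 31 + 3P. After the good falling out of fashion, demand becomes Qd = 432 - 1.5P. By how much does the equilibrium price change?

ΔP = -172/9

Original equilibrium: P* = 974/9, Q* = 1067/3.
New equilibrium: 432 - 1.5P = 31 + 3P, so 401 = 4.5P and P' = 802/9; Q' = 432 − 1.5(802/9) = 895/3.
Change in price: 802/9 − 974/9 = -172/9.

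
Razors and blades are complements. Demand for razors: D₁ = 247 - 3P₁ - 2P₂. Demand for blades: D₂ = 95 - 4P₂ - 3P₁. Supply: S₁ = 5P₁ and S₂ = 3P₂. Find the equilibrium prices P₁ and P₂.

P₁ = 30.78, P₂ = 0.38

Market 1: 247 - 3P₁ - 2P₂ = 5P₁ → 8P₁ + 2P₂ = 247.
Market 2: 7P₂ + 3P₁ = 95.
Eliminating P₂: 7×(1) − 2×(2) gives 50P₁ = 1539, so P₁ = 30.78.
Back-substitute into (2): P₂ = (95 − 3×30.78) / 7 = 0.38.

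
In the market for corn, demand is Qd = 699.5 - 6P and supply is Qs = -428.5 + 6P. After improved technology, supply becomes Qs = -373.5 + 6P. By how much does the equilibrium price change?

ΔP = -55/12

Original equilibrium: P* = 94, Q* = 135.5.
New equilibrium: 699.5 - 6P = -373.5 + 6P, so 1073 = 12P and P' = 1073/12; Q' = 699.5 − 6(1073/12) = 163.
Change in price: 1073/12 − 94 = -55/12.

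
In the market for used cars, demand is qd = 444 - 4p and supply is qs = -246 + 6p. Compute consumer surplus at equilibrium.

Consumer surplus = 3528

Equilibrium: 444 - 4p = -246 + 6p gives p* = 69, q* = 168.
Demand choke price (qd = 0): p = 111.
CS = ½(111 − 69)(168) = 3528.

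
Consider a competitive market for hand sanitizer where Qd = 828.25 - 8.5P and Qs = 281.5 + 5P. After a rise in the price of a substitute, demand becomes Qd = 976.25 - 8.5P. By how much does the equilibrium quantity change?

ΔQ = 1480/27

Original equilibrium: P* = 40.5, Q* = 484.
New equilibrium: 976.25 - 8.5P = 281.5 + 5P, so 694.75 = 13.5P and P' = 2779/54; Q' = 976.25 − 8.5(2779/54) = 14548/27.
Change in quantity: 14548/27 − 484 = 1480/27.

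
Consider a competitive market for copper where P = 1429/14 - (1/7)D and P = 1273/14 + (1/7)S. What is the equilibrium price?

P* = 96.5

Set the two price expressions equal: 1429/14 - (1/7)Q = 1273/14 + (1/7)Q.
78/7 = (2/7)Q, so Q* = 39.
P* = 1429/14 − (1/7)(39) = 96.5.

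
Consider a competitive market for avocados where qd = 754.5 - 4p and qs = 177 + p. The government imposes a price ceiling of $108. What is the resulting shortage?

Equilibrium price would be p* = 115.5, so the ceiling at 108 binds.
At p = 108: qd = 754.5 − 4(108) = 322.5, qs = 177 + 1(108) = 285.
Shortage = 322.5 − 285 = 37.5.

Shortage = 37.5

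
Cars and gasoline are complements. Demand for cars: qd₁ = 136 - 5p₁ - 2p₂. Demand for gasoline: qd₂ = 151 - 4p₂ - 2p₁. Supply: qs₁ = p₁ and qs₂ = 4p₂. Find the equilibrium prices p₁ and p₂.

p₁ = 393/22, p₂ = 317/22

Market 1: 136 - 5p₁ - 2p₂ = p₁ → 6p₁ + 2p₂ = 136.
Market 2: 8p₂ + 2p₁ = 151.
Eliminating p₂: 8×(1) − 2×(2) gives 44p₁ = 786, so p₁ = 393/22.
Back-substitute into (2): p₂ = (151 − 2×393/22) / 8 = 317/22.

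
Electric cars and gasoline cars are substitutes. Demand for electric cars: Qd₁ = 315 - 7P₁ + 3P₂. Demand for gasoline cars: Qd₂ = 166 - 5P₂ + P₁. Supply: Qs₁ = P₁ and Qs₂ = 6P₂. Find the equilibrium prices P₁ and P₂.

Market 1: 315 - 7P₁ + 3P₂ = P₁ → 8P₁ - 3P₂ = 315.
Market 2: 11P₂ - P₁ = 166.
Eliminating P₂: 11×(1) + 3×(2) gives 85P₁ = 3963, so P₁ = 3963/85.
Back-substitute into (2): P₂ = (166 + 1×3963/85) / 11 = 1643/85.

P₁ = 3963/85, P₂ = 1643/85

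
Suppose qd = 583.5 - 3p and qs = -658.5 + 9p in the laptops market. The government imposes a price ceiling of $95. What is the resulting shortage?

Shortage = 102

Equilibrium price would be p* = 103.5, so the ceiling at 95 binds.
At p = 95: qd = 583.5 − 3(95) = 298.5, qs = -658.5 + 9(95) = 196.5.
Shortage = 298.5 − 196.5 = 102.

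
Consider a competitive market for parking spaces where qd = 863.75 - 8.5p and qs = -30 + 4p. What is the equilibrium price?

p* = 71.5

Set qd = qs: 863.75 - 8.5p = -30 + 4p.
893.75 = 12.5p, so p* = 71.5.
q* = 863.75 − 8.5(71.5) = 256.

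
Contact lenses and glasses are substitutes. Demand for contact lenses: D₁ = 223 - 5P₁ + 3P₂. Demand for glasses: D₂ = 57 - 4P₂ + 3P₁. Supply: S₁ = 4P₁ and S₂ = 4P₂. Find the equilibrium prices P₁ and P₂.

Market 1: 223 - 5P₁ + 3P₂ = 4P₁ → 9P₁ - 3P₂ = 223.
Market 2: 8P₂ - 3P₁ = 57.
Eliminating P₂: 8×(1) + 3×(2) gives 63P₁ = 1955, so P₁ = 1955/63.
Back-substitute into (2): P₂ = (57 + 3×1955/63) / 8 = 394/21.

P₁ = 1955/63, P₂ = 394/21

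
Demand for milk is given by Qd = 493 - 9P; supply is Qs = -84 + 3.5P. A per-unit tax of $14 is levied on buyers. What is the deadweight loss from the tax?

Deadweight loss = 246.96

Pre-tax equilibrium: P* = 46.16, Q* = 77.56.
Tax on buyers shifts demand to Qd = 493 − 9(P + 14) = 367 - 9P.
367 - 9P = -84 + 3.5P gives seller price Ps = 36.08; buyers pay Pb = 36.08 + 14 = 50.08.
New quantity: Q = 493 − 9(50.08) = 42.28.
DWL = ½ × 14 × (77.56 − 42.28) = 246.96.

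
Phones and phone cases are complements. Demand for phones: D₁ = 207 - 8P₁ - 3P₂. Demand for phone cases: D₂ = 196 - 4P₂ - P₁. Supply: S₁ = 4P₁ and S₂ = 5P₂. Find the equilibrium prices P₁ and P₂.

Market 1: 207 - 8P₁ - 3P₂ = 4P₁ → 12P₁ + 3P₂ = 207.
Market 2: 9P₂ + P₁ = 196.
Eliminating P₂: 9×(1) − 3×(2) gives 105P₁ = 1275, so P₁ = 85/7.
Back-substitute into (2): P₂ = (196 − 1×85/7) / 9 = 143/7.

P₁ = 85/7, P₂ = 143/7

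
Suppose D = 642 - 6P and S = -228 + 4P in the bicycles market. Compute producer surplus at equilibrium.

Producer surplus = 1800

Equilibrium: 642 - 6P = -228 + 4P gives P* = 87, Q* = 120.
Supply starts at P = 57 (where S = 0).
PS = ½(87 − 57)(120) = 1800.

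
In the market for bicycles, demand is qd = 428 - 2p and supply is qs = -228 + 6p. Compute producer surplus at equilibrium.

Equilibrium: 428 - 2p = -228 + 6p gives p* = 82, q* = 264.
Supply starts at p = 38 (where qs = 0).
PS = ½(82 − 38)(264) = 5808.

Producer surplus = 5808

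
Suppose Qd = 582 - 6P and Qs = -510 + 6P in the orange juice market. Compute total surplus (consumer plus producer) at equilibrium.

Total surplus = 216

Equilibrium: 582 - 6P = -510 + 6P gives P* = 91, Q* = 36.
Demand choke price: P = 97; supply starts at P = 85.
CS = ½(97 − 91)(36) = 108; PS = ½(91 − 85)(36) = 108.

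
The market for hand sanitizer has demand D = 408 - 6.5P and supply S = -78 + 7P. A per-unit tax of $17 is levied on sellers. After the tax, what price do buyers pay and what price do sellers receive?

Buyers pay 1210/27, sellers receive 751/27

Pre-tax equilibrium: P* = 36, Q* = 174.
Tax on sellers shifts supply to S = -78 + 7(P − 17) = -197 + 7P.
408 - 6.5P = -197 + 7P gives buyer price Pb = 1210/27; sellers receive Ps = 1210/27 − 17 = 751/27.
New quantity: Q = 408 − 6.5(1210/27) = 3151/27.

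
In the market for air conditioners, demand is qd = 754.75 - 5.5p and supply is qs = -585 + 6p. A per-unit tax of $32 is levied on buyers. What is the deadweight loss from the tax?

Pre-tax equilibrium: p* = 116.5, q* = 114.
Tax on buyers shifts demand to qd = 754.75 − 5.5(p + 32) = 578.75 - 5.5p.
578.75 - 5.5p = -585 + 6p gives seller price ps = 4655/46; buyers pay pb = 4655/46 + 32 = 6127/46.
New quantity: q = 754.75 − 5.5(6127/46) = 510/23.
DWL = ½ × 32 × (114 − 510/23) = 33792/23.

Deadweight loss = 33792/23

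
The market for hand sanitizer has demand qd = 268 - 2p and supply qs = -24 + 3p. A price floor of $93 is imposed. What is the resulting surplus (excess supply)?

Equilibrium price would be p* = 58.4, so the floor at 93 binds.
At p = 93: qd = 82, qs = 255.
Surplus = 255 − 82 = 173.

Surplus = 173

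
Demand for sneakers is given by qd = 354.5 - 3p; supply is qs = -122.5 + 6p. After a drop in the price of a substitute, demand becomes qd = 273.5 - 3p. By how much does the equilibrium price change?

Original equilibrium: p* = 53, q* = 195.5.
New equilibrium: 273.5 - 3p = -122.5 + 6p, so 396 = 9p and p' = 44; q' = 273.5 − 3(44) = 141.5.
Change in price: 44 − 53 = -9.

Δp = -9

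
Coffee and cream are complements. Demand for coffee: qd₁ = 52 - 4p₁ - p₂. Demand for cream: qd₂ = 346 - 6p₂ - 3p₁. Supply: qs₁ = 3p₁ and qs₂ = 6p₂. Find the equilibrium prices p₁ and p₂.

Market 1: 52 - 4p₁ - p₂ = 3p₁ → 7p₁ + p₂ = 52.
Market 2: 12p₂ + 3p₁ = 346.
Eliminating p₂: 12×(1) − 1×(2) gives 81p₁ = 278, so p₁ = 278/81.
Back-substitute into (2): p₂ = (346 − 3×278/81) / 12 = 2266/81.

p₁ = 278/81, p₂ = 2266/81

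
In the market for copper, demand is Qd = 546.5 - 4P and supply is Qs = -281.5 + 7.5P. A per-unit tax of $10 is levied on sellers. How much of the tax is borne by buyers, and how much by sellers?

Buyers bear 150/23, sellers bear 80/23

Pre-tax equilibrium: P* = 72, Q* = 258.5.
Tax on sellers shifts supply to Qs = -281.5 + 7.5(P − 10) = -356.5 + 7.5P.
546.5 - 4P = -356.5 + 7.5P gives buyer price Pb = 1806/23; sellers receive Ps = 1806/23 − 10 = 1576/23.
New quantity: Q = 546.5 − 4(1806/23) = 10691/46.
Buyer burden = 1806/23 − 72 = 150/23; seller burden = 72 − 1576/23 = 80/23.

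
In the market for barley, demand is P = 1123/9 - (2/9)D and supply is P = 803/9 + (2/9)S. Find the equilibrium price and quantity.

Set the two price expressions equal: 1123/9 - (2/9)Q = 803/9 + (2/9)Q.
320/9 = (4/9)Q, so Q* = 80.
P* = 1123/9 − (2/9)(80) = 107.

P* = 107, Q* = 80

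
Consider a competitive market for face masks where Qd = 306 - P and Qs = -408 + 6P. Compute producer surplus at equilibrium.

Producer surplus = 3468

Equilibrium: 306 - P = -408 + 6P gives P* = 102, Q* = 204.
Supply starts at P = 68 (where Qs = 0).
PS = ½(102 − 68)(204) = 3468.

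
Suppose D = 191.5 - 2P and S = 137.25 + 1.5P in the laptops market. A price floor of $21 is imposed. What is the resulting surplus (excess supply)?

Surplus = 19.25

Equilibrium price would be P* = 15.5, so the floor at 21 binds.
At P = 21: D = 149.5, S = 168.75.
Surplus = 168.75 − 149.5 = 19.25.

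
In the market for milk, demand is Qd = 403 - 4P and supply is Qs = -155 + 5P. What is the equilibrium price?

P* = 62

Set Qd = Qs: 403 - 4P = -155 + 5P.
558 = 9P, so P* = 62.
Q* = 403 − 4(62) = 155.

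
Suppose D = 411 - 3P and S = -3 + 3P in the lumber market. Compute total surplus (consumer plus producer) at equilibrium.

Total surplus = 13872

Equilibrium: 411 - 3P = -3 + 3P gives P* = 69, Q* = 204.
Demand choke price: P = 137; supply starts at P = 1.
CS = ½(137 − 69)(204) = 6936; PS = ½(69 − 1)(204) = 6936.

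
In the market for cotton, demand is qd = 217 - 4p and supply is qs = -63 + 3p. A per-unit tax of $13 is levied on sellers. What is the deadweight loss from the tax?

Pre-tax equilibrium: p* = 40, q* = 57.
Tax on sellers shifts supply to qs = -63 + 3(p − 13) = -102 + 3p.
217 - 4p = -102 + 3p gives buyer price pb = 319/7; sellers receive ps = 319/7 − 13 = 228/7.
New quantity: q = 217 − 4(319/7) = 243/7.
DWL = ½ × 13 × (57 − 243/7) = 1014/7.

Deadweight loss = 1014/7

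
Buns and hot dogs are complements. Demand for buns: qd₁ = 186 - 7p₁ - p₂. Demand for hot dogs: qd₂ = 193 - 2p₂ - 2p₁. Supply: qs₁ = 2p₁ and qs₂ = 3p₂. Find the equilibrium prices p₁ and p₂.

Market 1: 186 - 7p₁ - p₂ = 2p₁ → 9p₁ + p₂ = 186.
Market 2: 5p₂ + 2p₁ = 193.
Eliminating p₂: 5×(1) − 1×(2) gives 43p₁ = 737, so p₁ = 737/43.
Back-substitute into (2): p₂ = (193 − 2×737/43) / 5 = 1365/43.

p₁ = 737/43, p₂ = 1365/43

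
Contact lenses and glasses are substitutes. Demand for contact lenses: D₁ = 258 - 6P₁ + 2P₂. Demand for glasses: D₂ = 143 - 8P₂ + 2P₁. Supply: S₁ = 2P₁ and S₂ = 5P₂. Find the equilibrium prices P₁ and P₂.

P₁ = 36.4, P₂ = 16.6

Market 1: 258 - 6P₁ + 2P₂ = 2P₁ → 8P₁ - 2P₂ = 258.
Market 2: 13P₂ - 2P₁ = 143.
Eliminating P₂: 13×(1) + 2×(2) gives 100P₁ = 3640, so P₁ = 36.4.
Back-substitute into (2): P₂ = (143 + 2×36.4) / 13 = 16.6.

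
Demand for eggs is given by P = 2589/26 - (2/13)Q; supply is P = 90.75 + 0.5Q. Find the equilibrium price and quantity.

P* = 97.5, Q* = 13.5

Set the two price expressions equal: 2589/26 - (2/13)Q = 90.75 + 0.5Q.
459/52 = (17/26)Q, so Q* = 13.5.
P* = 2589/26 − (2/13)(13.5) = 97.5.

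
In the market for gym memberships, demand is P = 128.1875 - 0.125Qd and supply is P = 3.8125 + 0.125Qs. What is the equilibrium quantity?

Q* = 497.5

Set the two price expressions equal: 128.1875 - 0.125Q = 3.8125 + 0.125Q.
124.375 = 0.25Q, so Q* = 497.5.
P* = 128.1875 − (0.125)(497.5) = 66.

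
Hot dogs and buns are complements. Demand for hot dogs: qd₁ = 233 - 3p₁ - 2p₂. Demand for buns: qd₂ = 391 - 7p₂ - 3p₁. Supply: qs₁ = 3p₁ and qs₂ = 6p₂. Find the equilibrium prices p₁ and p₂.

p₁ = 749/24, p₂ = 22.875

Market 1: 233 - 3p₁ - 2p₂ = 3p₁ → 6p₁ + 2p₂ = 233.
Market 2: 13p₂ + 3p₁ = 391.
Eliminating p₂: 13×(1) − 2×(2) gives 72p₁ = 2247, so p₁ = 749/24.
Back-substitute into (2): p₂ = (391 − 3×749/24) / 13 = 22.875.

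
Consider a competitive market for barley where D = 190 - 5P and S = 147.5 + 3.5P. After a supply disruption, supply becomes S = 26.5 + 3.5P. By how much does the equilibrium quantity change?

Original equilibrium: P* = 5, Q* = 165.
New equilibrium: 190 - 5P = 26.5 + 3.5P, so 163.5 = 8.5P and P' = 327/17; Q' = 190 − 5(327/17) = 1595/17.
Change in quantity: 1595/17 − 165 = -1210/17.

ΔQ = -1210/17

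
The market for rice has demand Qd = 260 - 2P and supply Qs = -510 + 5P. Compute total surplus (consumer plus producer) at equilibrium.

Equilibrium: 260 - 2P = -510 + 5P gives P* = 110, Q* = 40.
Demand choke price: P = 130; supply starts at P = 102.
CS = ½(130 − 110)(40) = 400; PS = ½(110 − 102)(40) = 160.

Total surplus = 560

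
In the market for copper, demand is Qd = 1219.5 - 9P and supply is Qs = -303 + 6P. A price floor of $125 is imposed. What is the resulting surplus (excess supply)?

Equilibrium price would be P* = 101.5, so the floor at 125 binds.
At P = 125: Qd = 94.5, Qs = 447.
Surplus = 447 − 94.5 = 352.5.

Surplus = 352.5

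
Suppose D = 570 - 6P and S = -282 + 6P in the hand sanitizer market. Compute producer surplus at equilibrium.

Equilibrium: 570 - 6P = -282 + 6P gives P* = 71, Q* = 144.
Supply starts at P = 47 (where S = 0).
PS = ½(71 − 47)(144) = 1728.

Producer surplus = 1728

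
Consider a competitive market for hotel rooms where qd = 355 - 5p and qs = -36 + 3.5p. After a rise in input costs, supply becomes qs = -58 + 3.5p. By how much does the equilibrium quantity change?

Original equilibrium: p* = 46, q* = 125.
New equilibrium: 355 - 5p = -58 + 3.5p, so 413 = 8.5p and p' = 826/17; q' = 355 − 5(826/17) = 1905/17.
Change in quantity: 1905/17 − 125 = -220/17.

Δq = -220/17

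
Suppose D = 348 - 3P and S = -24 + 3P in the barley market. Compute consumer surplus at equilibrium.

Consumer surplus = 4374

Equilibrium: 348 - 3P = -24 + 3P gives P* = 62, Q* = 162.
Demand choke price (D = 0): P = 116.
CS = ½(116 − 62)(162) = 4374.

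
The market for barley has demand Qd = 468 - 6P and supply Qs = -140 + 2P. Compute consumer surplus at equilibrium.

Equilibrium: 468 - 6P = -140 + 2P gives P* = 76, Q* = 12.
Demand choke price (Qd = 0): P = 78.
CS = ½(78 − 76)(12) = 12.

Consumer surplus = 12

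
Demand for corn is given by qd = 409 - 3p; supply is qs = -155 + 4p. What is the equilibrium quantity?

Set qd = qs: 409 - 3p = -155 + 4p.
564 = 7p, so p* = 564/7.
q* = 409 − 3(564/7) = 1171/7.

q* = 1171/7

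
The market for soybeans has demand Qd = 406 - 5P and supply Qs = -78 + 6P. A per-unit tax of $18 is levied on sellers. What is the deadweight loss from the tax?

Deadweight loss = 4860/11

Pre-tax equilibrium: P* = 44, Q* = 186.
Tax on sellers shifts supply to Qs = -78 + 6(P − 18) = -186 + 6P.
406 - 5P = -186 + 6P gives buyer price Pb = 592/11; sellers receive Ps = 592/11 − 18 = 394/11.
New quantity: Q = 406 − 5(592/11) = 1506/11.
DWL = ½ × 18 × (186 − 1506/11) = 4860/11.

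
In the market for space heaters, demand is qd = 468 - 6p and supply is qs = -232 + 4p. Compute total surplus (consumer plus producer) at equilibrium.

Total surplus = 480

Equilibrium: 468 - 6p = -232 + 4p gives p* = 70, q* = 48.
Demand choke price: p = 78; supply starts at p = 58.
CS = ½(78 − 70)(48) = 192; PS = ½(70 − 58)(48) = 288.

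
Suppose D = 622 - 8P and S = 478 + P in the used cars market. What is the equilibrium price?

P* = 16

Set D = S: 622 - 8P = 478 + P.
144 = 9P, so P* = 16.
Q* = 622 − 8(16) = 494.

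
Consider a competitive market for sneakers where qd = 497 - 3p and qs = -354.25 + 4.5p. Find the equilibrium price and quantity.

Set qd = qs: 497 - 3p = -354.25 + 4.5p.
851.25 = 7.5p, so p* = 113.5.
q* = 497 − 3(113.5) = 156.5.

p* = 113.5, q* = 156.5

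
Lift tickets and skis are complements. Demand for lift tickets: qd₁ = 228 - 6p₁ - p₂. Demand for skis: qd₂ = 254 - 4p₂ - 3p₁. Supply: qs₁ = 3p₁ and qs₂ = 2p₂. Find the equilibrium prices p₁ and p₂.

Market 1: 228 - 6p₁ - p₂ = 3p₁ → 9p₁ + p₂ = 228.
Market 2: 6p₂ + 3p₁ = 254.
Eliminating p₂: 6×(1) − 1×(2) gives 51p₁ = 1114, so p₁ = 1114/51.
Back-substitute into (2): p₂ = (254 − 3×1114/51) / 6 = 534/17.

p₁ = 1114/51, p₂ = 534/17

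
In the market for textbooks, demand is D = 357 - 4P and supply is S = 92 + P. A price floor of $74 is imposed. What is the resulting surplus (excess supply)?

Surplus = 105

Equilibrium price would be P* = 53, so the floor at 74 binds.
At P = 74: D = 61, S = 166.
Surplus = 166 − 61 = 105.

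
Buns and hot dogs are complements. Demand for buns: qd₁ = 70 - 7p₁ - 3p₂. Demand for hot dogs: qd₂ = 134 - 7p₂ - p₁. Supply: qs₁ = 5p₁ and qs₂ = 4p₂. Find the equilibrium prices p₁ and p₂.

Market 1: 70 - 7p₁ - 3p₂ = 5p₁ → 12p₁ + 3p₂ = 70.
Market 2: 11p₂ + p₁ = 134.
Eliminating p₂: 11×(1) − 3×(2) gives 129p₁ = 368, so p₁ = 368/129.
Back-substitute into (2): p₂ = (134 − 1×368/129) / 11 = 1538/129.

p₁ = 368/129, p₂ = 1538/129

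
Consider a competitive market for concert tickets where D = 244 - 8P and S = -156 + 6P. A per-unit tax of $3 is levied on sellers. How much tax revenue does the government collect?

Pre-tax equilibrium: P* = 200/7, Q* = 108/7.
Tax on sellers shifts supply to S = -156 + 6(P − 3) = -174 + 6P.
244 - 8P = -174 + 6P gives buyer price Pb = 209/7; sellers receive Ps = 209/7 − 3 = 188/7.
New quantity: Q = 244 − 8(209/7) = 36/7.
Revenue = 3 × 36/7 = 108/7.

Tax revenue = 108/7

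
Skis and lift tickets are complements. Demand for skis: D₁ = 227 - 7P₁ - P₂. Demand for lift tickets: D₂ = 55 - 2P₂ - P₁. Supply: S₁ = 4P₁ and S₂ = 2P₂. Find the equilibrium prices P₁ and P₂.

P₁ = 853/43, P₂ = 378/43

Market 1: 227 - 7P₁ - P₂ = 4P₁ → 11P₁ + P₂ = 227.
Market 2: 4P₂ + P₁ = 55.
Eliminating P₂: 4×(1) − 1×(2) gives 43P₁ = 853, so P₁ = 853/43.
Back-substitute into (2): P₂ = (55 − 1×853/43) / 4 = 378/43.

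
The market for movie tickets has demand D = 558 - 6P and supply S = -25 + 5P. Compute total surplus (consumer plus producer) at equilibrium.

Total surplus = 10560

Equilibrium: 558 - 6P = -25 + 5P gives P* = 53, Q* = 240.
Demand choke price: P = 93; supply starts at P = 5.
CS = ½(93 − 53)(240) = 4800; PS = ½(53 − 5)(240) = 5760.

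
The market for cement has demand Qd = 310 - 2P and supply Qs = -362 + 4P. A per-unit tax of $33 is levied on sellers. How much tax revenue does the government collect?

Pre-tax equilibrium: P* = 112, Q* = 86.
Tax on sellers shifts supply to Qs = -362 + 4(P − 33) = -494 + 4P.
310 - 2P = -494 + 4P gives buyer price Pb = 134; sellers receive Ps = 134 − 33 = 101.
New quantity: Q = 310 − 2(134) = 42.
Revenue = 33 × 42 = 1386.

Tax revenue = 1386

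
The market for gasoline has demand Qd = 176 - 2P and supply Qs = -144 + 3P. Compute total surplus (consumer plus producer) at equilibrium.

Total surplus = 960

Equilibrium: 176 - 2P = -144 + 3P gives P* = 64, Q* = 48.
Demand choke price: P = 88; supply starts at P = 48.
CS = ½(88 − 64)(48) = 576; PS = ½(64 − 48)(48) = 384.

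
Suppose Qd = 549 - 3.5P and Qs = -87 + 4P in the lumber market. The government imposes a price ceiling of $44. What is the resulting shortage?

Shortage = 306

Equilibrium price would be P* = 84.8, so the ceiling at 44 binds.
At P = 44: Qd = 549 − 3.5(44) = 395, Qs = -87 + 4(44) = 89.
Shortage = 395 − 89 = 306.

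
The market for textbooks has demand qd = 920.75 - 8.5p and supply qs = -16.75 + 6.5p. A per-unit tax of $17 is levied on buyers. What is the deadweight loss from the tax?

Deadweight loss = 63869/120

Pre-tax equilibrium: p* = 62.5, q* = 389.5.
Tax on buyers shifts demand to qd = 920.75 − 8.5(p + 17) = 776.25 - 8.5p.
776.25 - 8.5p = -16.75 + 6.5p gives seller price ps = 793/15; buyers pay pb = 793/15 + 17 = 1048/15.
New quantity: q = 920.75 − 8.5(1048/15) = 19613/60.
DWL = ½ × 17 × (389.5 − 19613/60) = 63869/120.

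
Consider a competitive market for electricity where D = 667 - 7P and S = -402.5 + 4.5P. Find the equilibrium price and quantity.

Set D = S: 667 - 7P = -402.5 + 4.5P.
1069.5 = 11.5P, so P* = 93.
Q* = 667 − 7(93) = 16.

P* = 93, Q* = 16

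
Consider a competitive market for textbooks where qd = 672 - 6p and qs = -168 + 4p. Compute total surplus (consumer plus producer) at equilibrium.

Equilibrium: 672 - 6p = -168 + 4p gives p* = 84, q* = 168.
Demand choke price: p = 112; supply starts at p = 42.
CS = ½(112 − 84)(168) = 2352; PS = ½(84 − 42)(168) = 3528.

Total surplus = 5880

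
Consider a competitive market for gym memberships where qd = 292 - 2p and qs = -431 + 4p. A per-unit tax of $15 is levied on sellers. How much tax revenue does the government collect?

Pre-tax equilibrium: p* = 120.5, q* = 51.
Tax on sellers shifts supply to qs = -431 + 4(p − 15) = -491 + 4p.
292 - 2p = -491 + 4p gives buyer price pb = 130.5; sellers receive ps = 130.5 − 15 = 115.5.
New quantity: q = 292 − 2(130.5) = 31.
Revenue = 15 × 31 = 465.

Tax revenue = 465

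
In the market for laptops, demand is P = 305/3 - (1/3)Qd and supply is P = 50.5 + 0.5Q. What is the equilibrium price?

P* = 81.2

Set the two price expressions equal: 305/3 - (1/3)Q = 50.5 + 0.5Q.
307/6 = (5/6)Q, so Q* = 61.4.
P* = 305/3 − (1/3)(61.4) = 81.2.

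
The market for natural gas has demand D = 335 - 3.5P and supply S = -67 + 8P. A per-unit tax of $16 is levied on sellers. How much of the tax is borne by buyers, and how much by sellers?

Buyers bear 256/23, sellers bear 112/23

Pre-tax equilibrium: P* = 804/23, Q* = 4891/23.
Tax on sellers shifts supply to S = -67 + 8(P − 16) = -195 + 8P.
335 - 3.5P = -195 + 8P gives buyer price Pb = 1060/23; sellers receive Ps = 1060/23 − 16 = 692/23.
New quantity: Q = 335 − 3.5(1060/23) = 3995/23.
Buyer burden = 1060/23 − 804/23 = 256/23; seller burden = 804/23 − 692/23 = 112/23.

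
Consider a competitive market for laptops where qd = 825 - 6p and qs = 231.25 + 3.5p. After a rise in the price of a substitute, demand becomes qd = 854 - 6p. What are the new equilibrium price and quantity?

p' = 2491/38, q' = 8753/19

Original equilibrium: p* = 62.5, q* = 450.
New equilibrium: 854 - 6p = 231.25 + 3.5p, so 622.75 = 9.5p and p' = 2491/38; q' = 854 − 6(2491/38) = 8753/19.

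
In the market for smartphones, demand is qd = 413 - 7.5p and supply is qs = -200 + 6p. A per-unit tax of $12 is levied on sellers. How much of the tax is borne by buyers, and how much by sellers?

Buyers bear 16/3, sellers bear 20/3

Pre-tax equilibrium: p* = 1226/27, q* = 652/9.
Tax on sellers shifts supply to qs = -200 + 6(p − 12) = -272 + 6p.
413 - 7.5p = -272 + 6p gives buyer price pb = 1370/27; sellers receive ps = 1370/27 − 12 = 1046/27.
New quantity: q = 413 − 7.5(1370/27) = 292/9.
Buyer burden = 1370/27 − 1226/27 = 16/3; seller burden = 1226/27 − 1046/27 = 20/3.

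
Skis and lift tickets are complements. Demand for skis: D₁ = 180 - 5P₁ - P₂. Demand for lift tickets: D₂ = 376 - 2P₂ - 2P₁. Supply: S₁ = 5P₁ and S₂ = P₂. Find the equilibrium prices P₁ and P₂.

Market 1: 180 - 5P₁ - P₂ = 5P₁ → 10P₁ + P₂ = 180.
Market 2: 3P₂ + 2P₁ = 376.
Eliminating P₂: 3×(1) − 1×(2) gives 28P₁ = 164, so P₁ = 41/7.
Back-substitute into (2): P₂ = (376 − 2×41/7) / 3 = 850/7.

P₁ = 41/7, P₂ = 850/7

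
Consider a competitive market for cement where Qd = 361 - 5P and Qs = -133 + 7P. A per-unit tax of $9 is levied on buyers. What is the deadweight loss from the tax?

Deadweight loss = 118.125

Pre-tax equilibrium: P* = 247/6, Q* = 931/6.
Tax on buyers shifts demand to Qd = 361 − 5(P + 9) = 316 - 5P.
316 - 5P = -133 + 7P gives seller price Ps = 449/12; buyers pay Pb = 449/12 + 9 = 557/12.
New quantity: Q = 361 − 5(557/12) = 1547/12.
DWL = ½ × 9 × (931/6 − 1547/12) = 118.125.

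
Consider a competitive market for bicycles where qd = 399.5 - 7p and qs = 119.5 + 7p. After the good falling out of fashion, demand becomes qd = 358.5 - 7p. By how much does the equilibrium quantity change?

Original equilibrium: p* = 20, q* = 259.5.
New equilibrium: 358.5 - 7p = 119.5 + 7p, so 239 = 14p and p' = 239/14; q' = 358.5 − 7(239/14) = 239.
Change in quantity: 239 − 259.5 = -20.5.

Δq = -20.5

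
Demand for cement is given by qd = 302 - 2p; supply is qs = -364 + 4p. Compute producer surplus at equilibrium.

Producer surplus = 800

Equilibrium: 302 - 2p = -364 + 4p gives p* = 111, q* = 80.
Supply starts at p = 91 (where qs = 0).
PS = ½(111 − 91)(80) = 800.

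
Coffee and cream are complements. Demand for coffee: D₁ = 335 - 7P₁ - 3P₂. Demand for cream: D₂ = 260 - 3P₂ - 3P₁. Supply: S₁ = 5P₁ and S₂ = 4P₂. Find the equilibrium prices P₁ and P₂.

Market 1: 335 - 7P₁ - 3P₂ = 5P₁ → 12P₁ + 3P₂ = 335.
Market 2: 7P₂ + 3P₁ = 260.
Eliminating P₂: 7×(1) − 3×(2) gives 75P₁ = 1565, so P₁ = 313/15.
Back-substitute into (2): P₂ = (260 − 3×313/15) / 7 = 28.2.

P₁ = 313/15, P₂ = 28.2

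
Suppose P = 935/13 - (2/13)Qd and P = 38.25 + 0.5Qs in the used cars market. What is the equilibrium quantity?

Set the two price expressions equal: 935/13 - (2/13)Q = 38.25 + 0.5Q.
1751/52 = (17/26)Q, so Q* = 51.5.
P* = 935/13 − (2/13)(51.5) = 64.

Q* = 51.5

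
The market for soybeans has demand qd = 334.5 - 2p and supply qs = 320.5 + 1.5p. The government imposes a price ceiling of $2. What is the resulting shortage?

Shortage = 7

Equilibrium price would be p* = 4, so the ceiling at 2 binds.
At p = 2: qd = 334.5 − 2(2) = 330.5, qs = 320.5 + 1.5(2) = 323.5.
Shortage = 330.5 − 323.5 = 7.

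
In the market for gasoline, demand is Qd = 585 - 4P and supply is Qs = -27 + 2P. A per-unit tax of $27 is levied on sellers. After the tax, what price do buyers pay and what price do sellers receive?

Buyers pay $111, sellers receive $84

Pre-tax equilibrium: P* = 102, Q* = 177.
Tax on sellers shifts supply to Qs = -27 + 2(P − 27) = -81 + 2P.
585 - 4P = -81 + 2P gives buyer price Pb = 111; sellers receive Ps = 111 − 27 = 84.
New quantity: Q = 585 − 4(111) = 141.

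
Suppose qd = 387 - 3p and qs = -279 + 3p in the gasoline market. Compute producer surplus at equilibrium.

Equilibrium: 387 - 3p = -279 + 3p gives p* = 111, q* = 54.
Supply starts at p = 93 (where qs = 0).
PS = ½(111 − 93)(54) = 486.

Producer surplus = 486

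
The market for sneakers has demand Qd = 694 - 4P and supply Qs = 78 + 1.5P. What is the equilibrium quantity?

Set Qd = Qs: 694 - 4P = 78 + 1.5P.
616 = 5.5P, so P* = 112.
Q* = 694 − 4(112) = 246.

Q* = 246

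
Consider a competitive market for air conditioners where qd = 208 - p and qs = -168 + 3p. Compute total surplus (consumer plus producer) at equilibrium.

Equilibrium: 208 - p = -168 + 3p gives p* = 94, q* = 114.
Demand choke price: p = 208; supply starts at p = 56.
CS = ½(208 − 94)(114) = 6498; PS = ½(94 − 56)(114) = 2166.

Total surplus = 8664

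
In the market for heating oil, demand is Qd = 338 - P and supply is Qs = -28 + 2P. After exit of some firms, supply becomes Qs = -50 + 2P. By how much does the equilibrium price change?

ΔP = 22/3

Original equilibrium: P* = 122, Q* = 216.
New equilibrium: 338 - P = -50 + 2P, so 388 = 3P and P' = 388/3; Q' = 338 − 1(388/3) = 626/3.
Change in price: 388/3 − 122 = 22/3.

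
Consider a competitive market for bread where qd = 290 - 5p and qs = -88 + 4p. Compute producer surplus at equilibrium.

Equilibrium: 290 - 5p = -88 + 4p gives p* = 42, q* = 80.
Supply starts at p = 22 (where qs = 0).
PS = ½(42 − 22)(80) = 800.

Producer surplus = 800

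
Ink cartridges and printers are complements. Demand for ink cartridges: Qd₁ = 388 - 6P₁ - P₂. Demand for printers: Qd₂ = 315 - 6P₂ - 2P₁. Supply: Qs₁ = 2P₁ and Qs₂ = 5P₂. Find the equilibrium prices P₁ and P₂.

Market 1: 388 - 6P₁ - P₂ = 2P₁ → 8P₁ + P₂ = 388.
Market 2: 11P₂ + 2P₁ = 315.
Eliminating P₂: 11×(1) − 1×(2) gives 86P₁ = 3953, so P₁ = 3953/86.
Back-substitute into (2): P₂ = (315 − 2×3953/86) / 11 = 872/43.

P₁ = 3953/86, P₂ = 872/43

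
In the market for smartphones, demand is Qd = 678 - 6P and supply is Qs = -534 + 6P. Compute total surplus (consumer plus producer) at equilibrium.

Equilibrium: 678 - 6P = -534 + 6P gives P* = 101, Q* = 72.
Demand choke price: P = 113; supply starts at P = 89.
CS = ½(113 − 101)(72) = 432; PS = ½(101 − 89)(72) = 432.

Total surplus = 864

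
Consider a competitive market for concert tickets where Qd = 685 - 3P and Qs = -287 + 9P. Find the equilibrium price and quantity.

Set Qd = Qs: 685 - 3P = -287 + 9P.
972 = 12P, so P* = 81.
Q* = 685 − 3(81) = 442.

P* = 81, Q* = 442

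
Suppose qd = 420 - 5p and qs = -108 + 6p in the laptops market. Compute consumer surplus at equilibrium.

Consumer surplus = 3240

Equilibrium: 420 - 5p = -108 + 6p gives p* = 48, q* = 180.
Demand choke price (qd = 0): p = 84.
CS = ½(84 − 48)(180) = 3240.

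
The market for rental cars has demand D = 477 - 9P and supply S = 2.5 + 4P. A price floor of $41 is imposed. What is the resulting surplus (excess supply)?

Surplus = 58.5

Equilibrium price would be P* = 36.5, so the floor at 41 binds.
At P = 41: D = 108, S = 166.5.
Surplus = 166.5 − 108 = 58.5.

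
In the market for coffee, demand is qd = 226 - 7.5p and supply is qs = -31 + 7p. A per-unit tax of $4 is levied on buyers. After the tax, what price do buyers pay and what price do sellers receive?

Pre-tax equilibrium: p* = 514/29, q* = 2699/29.
Tax on buyers shifts demand to qd = 226 − 7.5(p + 4) = 196 - 7.5p.
196 - 7.5p = -31 + 7p gives seller price ps = 454/29; buyers pay pb = 454/29 + 4 = 570/29.
New quantity: q = 226 − 7.5(570/29) = 2279/29.

Buyers pay 570/29, sellers receive 454/29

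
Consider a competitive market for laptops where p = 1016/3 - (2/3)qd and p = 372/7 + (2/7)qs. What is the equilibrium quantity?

Set the two price expressions equal: 1016/3 - (2/3)q = 372/7 + (2/7)q.
5996/21 = (20/21)q, so q* = 299.8.
p* = 1016/3 − (2/3)(299.8) = 138.8.

q* = 299.8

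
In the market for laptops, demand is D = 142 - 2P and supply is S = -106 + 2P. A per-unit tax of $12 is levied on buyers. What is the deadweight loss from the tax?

Deadweight loss = 72

Pre-tax equilibrium: P* = 62, Q* = 18.
Tax on buyers shifts demand to D = 142 − 2(P + 12) = 118 - 2P.
118 - 2P = -106 + 2P gives seller price Ps = 56; buyers pay Pb = 56 + 12 = 68.
New quantity: Q = 142 − 2(68) = 6.
DWL = ½ × 12 × (18 − 6) = 72.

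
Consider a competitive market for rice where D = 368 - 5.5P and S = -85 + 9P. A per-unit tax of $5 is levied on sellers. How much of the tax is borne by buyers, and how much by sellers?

Pre-tax equilibrium: P* = 906/29, Q* = 5689/29.
Tax on sellers shifts supply to S = -85 + 9(P − 5) = -130 + 9P.
368 - 5.5P = -130 + 9P gives buyer price Pb = 996/29; sellers receive Ps = 996/29 − 5 = 851/29.
New quantity: Q = 368 − 5.5(996/29) = 5194/29.
Buyer burden = 996/29 − 906/29 = 90/29; seller burden = 906/29 − 851/29 = 55/29.

Buyers bear 90/29, sellers bear 55/29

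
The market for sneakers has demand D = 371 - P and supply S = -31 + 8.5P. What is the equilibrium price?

Set D = S: 371 - P = -31 + 8.5P.
402 = 9.5P, so P* = 804/19.
Q* = 371 − 1(804/19) = 6245/19.

P* = 804/19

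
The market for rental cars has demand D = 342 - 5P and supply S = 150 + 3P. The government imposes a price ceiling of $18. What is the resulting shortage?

Equilibrium price would be P* = 24, so the ceiling at 18 binds.
At P = 18: D = 342 − 5(18) = 252, S = 150 + 3(18) = 204.
Shortage = 252 − 204 = 48.

Shortage = 48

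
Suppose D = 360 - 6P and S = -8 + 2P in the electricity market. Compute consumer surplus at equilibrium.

Equilibrium: 360 - 6P = -8 + 2P gives P* = 46, Q* = 84.
Demand choke price (D = 0): P = 60.
CS = ½(60 − 46)(84) = 588.

Consumer surplus = 588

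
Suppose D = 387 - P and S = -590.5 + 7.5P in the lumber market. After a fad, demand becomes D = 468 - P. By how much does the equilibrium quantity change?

Original equilibrium: P* = 115, Q* = 272.
New equilibrium: 468 - P = -590.5 + 7.5P, so 1058.5 = 8.5P and P' = 2117/17; Q' = 468 − 1(2117/17) = 5839/17.
Change in quantity: 5839/17 − 272 = 1215/17.

ΔQ = 1215/17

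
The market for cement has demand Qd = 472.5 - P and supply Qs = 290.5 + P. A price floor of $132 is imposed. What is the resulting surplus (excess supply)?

Surplus = 82

Equilibrium price would be P* = 91, so the floor at 132 binds.
At P = 132: Qd = 340.5, Qs = 422.5.
Surplus = 422.5 − 340.5 = 82.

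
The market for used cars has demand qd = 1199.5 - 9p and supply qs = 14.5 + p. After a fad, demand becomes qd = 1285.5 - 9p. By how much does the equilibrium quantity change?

Δq = 8.6

Original equilibrium: p* = 118.5, q* = 133.
New equilibrium: 1285.5 - 9p = 14.5 + p, so 1271 = 10p and p' = 127.1; q' = 1285.5 − 9(127.1) = 141.6.
Change in quantity: 141.6 − 133 = 8.6.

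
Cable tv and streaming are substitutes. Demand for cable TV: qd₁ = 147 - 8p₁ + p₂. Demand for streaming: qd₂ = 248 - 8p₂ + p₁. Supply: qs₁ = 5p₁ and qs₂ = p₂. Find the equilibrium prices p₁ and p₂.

Market 1: 147 - 8p₁ + p₂ = 5p₁ → 13p₁ - p₂ = 147.
Market 2: 9p₂ - p₁ = 248.
Eliminating p₂: 9×(1) + 1×(2) gives 116p₁ = 1571, so p₁ = 1571/116.
Back-substitute into (2): p₂ = (248 + 1×1571/116) / 9 = 3371/116.

p₁ = 1571/116, p₂ = 3371/116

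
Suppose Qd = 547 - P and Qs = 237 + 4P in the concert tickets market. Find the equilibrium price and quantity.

P* = 62, Q* = 485

Set Qd = Qs: 547 - P = 237 + 4P.
310 = 5P, so P* = 62.
Q* = 547 − 1(62) = 485.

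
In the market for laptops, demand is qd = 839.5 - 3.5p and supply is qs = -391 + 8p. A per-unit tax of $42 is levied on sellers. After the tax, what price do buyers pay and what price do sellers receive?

Buyers pay 3133/23, sellers receive 2167/23

Pre-tax equilibrium: p* = 107, q* = 465.
Tax on sellers shifts supply to qs = -391 + 8(p − 42) = -727 + 8p.
839.5 - 3.5p = -727 + 8p gives buyer price pb = 3133/23; sellers receive ps = 3133/23 − 42 = 2167/23.
New quantity: q = 839.5 − 3.5(3133/23) = 8343/23.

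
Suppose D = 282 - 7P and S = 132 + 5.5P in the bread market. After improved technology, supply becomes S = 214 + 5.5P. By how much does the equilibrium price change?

Original equilibrium: P* = 12, Q* = 198.
New equilibrium: 282 - 7P = 214 + 5.5P, so 68 = 12.5P and P' = 5.44; Q' = 282 − 7(5.44) = 243.92.
Change in price: 5.44 − 12 = -6.56.

ΔP = -6.56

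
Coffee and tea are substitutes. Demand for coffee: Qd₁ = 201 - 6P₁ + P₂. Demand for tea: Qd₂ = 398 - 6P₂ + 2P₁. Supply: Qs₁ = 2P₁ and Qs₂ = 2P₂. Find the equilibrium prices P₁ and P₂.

Market 1: 201 - 6P₁ + P₂ = 2P₁ → 8P₁ - P₂ = 201.
Market 2: 8P₂ - 2P₁ = 398.
Eliminating P₂: 8×(1) + 1×(2) gives 62P₁ = 2006, so P₁ = 1003/31.
Back-substitute into (2): P₂ = (398 + 2×1003/31) / 8 = 1793/31.

P₁ = 1003/31, P₂ = 1793/31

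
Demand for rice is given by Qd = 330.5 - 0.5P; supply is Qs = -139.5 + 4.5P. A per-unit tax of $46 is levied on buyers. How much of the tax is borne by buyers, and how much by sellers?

Pre-tax equilibrium: P* = 94, Q* = 283.5.
Tax on buyers shifts demand to Qd = 330.5 − 0.5(P + 46) = 307.5 - 0.5P.
307.5 - 0.5P = -139.5 + 4.5P gives seller price Ps = 89.4; buyers pay Pb = 89.4 + 46 = 135.4.
New quantity: Q = 330.5 − 0.5(135.4) = 262.8.
Buyer burden = 135.4 − 94 = 41.4; seller burden = 94 − 89.4 = 4.6.

Buyers bear $41.4, sellers bear $4.6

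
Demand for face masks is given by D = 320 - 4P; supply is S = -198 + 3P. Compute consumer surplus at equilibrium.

Consumer surplus = 72

Equilibrium: 320 - 4P = -198 + 3P gives P* = 74, Q* = 24.
Demand choke price (D = 0): P = 80.
CS = ½(80 − 74)(24) = 72.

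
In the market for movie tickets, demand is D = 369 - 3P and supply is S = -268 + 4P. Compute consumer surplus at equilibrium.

Consumer surplus = 1536

Equilibrium: 369 - 3P = -268 + 4P gives P* = 91, Q* = 96.
Demand choke price (D = 0): P = 123.
CS = ½(123 − 91)(96) = 1536.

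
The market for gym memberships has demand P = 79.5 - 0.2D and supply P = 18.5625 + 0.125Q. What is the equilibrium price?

Set the two price expressions equal: 79.5 - 0.2Q = 18.5625 + 0.125Q.
60.9375 = 0.325Q, so Q* = 187.5.
P* = 79.5 − (0.2)(187.5) = 42.

P* = 42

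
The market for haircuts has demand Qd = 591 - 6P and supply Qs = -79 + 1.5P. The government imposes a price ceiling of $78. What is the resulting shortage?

Shortage = 85

Equilibrium price would be P* = 268/3, so the ceiling at 78 binds.
At P = 78: Qd = 591 − 6(78) = 123, Qs = -79 + 1.5(78) = 38.
Shortage = 123 − 38 = 85.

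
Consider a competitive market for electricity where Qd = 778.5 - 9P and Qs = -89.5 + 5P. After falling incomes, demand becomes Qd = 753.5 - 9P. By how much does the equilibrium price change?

Original equilibrium: P* = 62, Q* = 220.5.
New equilibrium: 753.5 - 9P = -89.5 + 5P, so 843 = 14P and P' = 843/14; Q' = 753.5 − 9(843/14) = 1481/7.
Change in price: 843/14 − 62 = -25/14.

ΔP = -25/14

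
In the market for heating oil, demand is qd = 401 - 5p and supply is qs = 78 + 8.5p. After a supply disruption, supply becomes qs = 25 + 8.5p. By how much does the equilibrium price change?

Original equilibrium: p* = 646/27, q* = 7597/27.
New equilibrium: 401 - 5p = 25 + 8.5p, so 376 = 13.5p and p' = 752/27; q' = 401 − 5(752/27) = 7067/27.
Change in price: 752/27 − 646/27 = 106/27.

Δp = 106/27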